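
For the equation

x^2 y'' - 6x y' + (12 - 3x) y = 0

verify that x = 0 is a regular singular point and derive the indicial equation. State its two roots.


Divide by x^2 to reach normal form y'' + P_1(x) y' + P_2(x) y = 0 with P_1(x) = -6/x and P_2(x) = -3/x + 12/x^2.
x = 0 is a singular point because the y'-coefficient -6/x has a pole at x = 0 and the y-coefficient -3/x + 12/x^2 has a pole at x = 0.
It is a regular singular point because x P_1(x) = p(x) = -6 and x^2 P_2(x) = q(x) = 12 - 3x are polynomials, hence analytic at x = 0.
p(0) = -6,  q(0) = 12.
Indicial equation: r(r-1) + p(0) r + q(0) = 0, i.e. r^2 + (p(0) - 1) r + q(0) = 0, i.e. r^2 - 7 r + 12 = 0.
Discriminant: (-7)^2 - 4(12) = 1, so r = (7 ± 1)/2.
Solving: r_1 = 4, r_2 = 3.

indicial: r^2 - 7 r + 12 = 0; roots r_1 = 4, r_2 = 3


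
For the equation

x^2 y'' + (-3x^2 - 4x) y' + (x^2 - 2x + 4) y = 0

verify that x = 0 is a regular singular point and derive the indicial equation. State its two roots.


Divide by x^2 to reach normal form y'' + P_1(x) y' + P_2(x) y = 0 with P_1(x) = -3 - 4/x and P_2(x) = 1 - 2/x + 4/x^2.
x = 0 is a singular point because the y'-coefficient -3 - 4/x has a pole at x = 0 and the y-coefficient 1 - 2/x + 4/x^2 has a pole at x = 0.
It is a regular singular point because x P_1(x) = p(x) = -3x - 4 and x^2 P_2(x) = q(x) = x^2 - 2x + 4 are polynomials, hence analytic at x = 0.
p(0) = -4,  q(0) = 4.
Indicial equation: r(r-1) + p(0) r + q(0) = 0, i.e. r^2 + (p(0) - 1) r + q(0) = 0, i.e. r^2 - 5 r + 4 = 0.
Discriminant: (-5)^2 - 4(4) = 9, so r = (5 ± 3)/2.
Solving: r_1 = 4, r_2 = 1.

indicial: r^2 - 5 r + 4 = 0; roots r_1 = 4, r_2 = 1


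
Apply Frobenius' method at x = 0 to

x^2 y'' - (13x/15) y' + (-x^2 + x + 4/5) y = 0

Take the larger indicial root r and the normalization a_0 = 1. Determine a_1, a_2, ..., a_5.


Write in Frobenius form y'' + (p(x)/x) y' + (q(x)/x^2) y = 0:
  p(x) = -13/15,  q(x) = -x^2 + x + 4/5.
Indicial equation: r(r-1) + (-13/15) r + (4/5) = 0 -> roots r_1 = 6/5, r_2 = 2/3.
Take r = r_1 = 6/5. Let y(x) = x^r sum_{n>=0} a_n x^n with a_0 = 1.
Substitute y = x^r sum a_n x^n and match x^{r+n}. The recurrence is
  D(n) a_n + 1 a_{n-1} - 1 a_{n-2} = 0,  where D(n) = (r+n)(r+n-1) + (-13/15)(r+n) + (4/5).
  a_n = [-1 a_{n-1} + 1 a_{n-2}] / D(n).
Since the indicial polynomial factors as (r - r_1)(r - r_2), D(n) = (r_1 + n - r_1)(r_1 + n - r_2) = n(n + 8/15).
Evaluating step by step (a_0 = 1):
  n = 1: D(1) = 1(1 + 8/15) = 23/15; numerator = -1(1) = -1; a_1 = (-1)/(23/15) = -15/23
  n = 2: D(2) = 2(2 + 8/15) = 76/15; numerator = -1(-15/23) + 1(1) = 38/23; a_2 = (38/23)/(76/15) = 15/46
  n = 3: D(3) = 3(3 + 8/15) = 53/5; numerator = -1(15/46) + 1(-15/23) = -45/46; a_3 = (-45/46)/(53/5) = -225/2438
  n = 4: D(4) = 4(4 + 8/15) = 272/15; numerator = -1(-225/2438) + 1(15/46) = 510/1219; a_4 = (510/1219)/(272/15) = 225/9752
  n = 5: D(5) = 5(5 + 8/15) = 83/3; numerator = -1(225/9752) + 1(-225/2438) = -1125/9752; a_5 = (-1125/9752)/(83/3) = -3375/809416

r = 6/5; a_0 = 1; a_1 = -15/23; a_2 = 15/46; a_3 = -225/2438; a_4 = 225/9752; a_5 = -3375/809416


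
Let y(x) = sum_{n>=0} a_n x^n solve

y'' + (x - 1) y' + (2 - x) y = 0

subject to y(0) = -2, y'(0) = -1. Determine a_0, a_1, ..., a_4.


Ansatz: y(x) = sum_{n>=0} a_n x^n, so y'(x) = sum_{n>=1} n a_n x^(n-1) and y''(x) = sum_{n>=2} n(n-1) a_n x^(n-2).
Substitute into P(x) y'' + Q(x) y' + R(x) y = 0 with P(x) = 1, Q(x) = x - 1, R(x) = 2 - x, and match powers of x.
Initial conditions: a_0 = -2, a_1 = -1.
Setting the coefficient of each power of x to zero and solving order by order (substituting the coefficients already found):
  x^0: 2 a_2 - a_1 + 2 a_0 = 0  ->  2 a_2 = a_1 - 2 a_0 = 3  ->  a_2 = 3/2
  x^1: 6 a_3 - 2 a_2 + 3 a_1 - a_0 = 0  ->  6 a_3 = 2 a_2 - 3 a_1 + a_0 = 4  ->  a_3 = 2/3
  x^2: 12 a_4 - 3 a_3 + 4 a_2 - a_1 = 0  ->  12 a_4 = 3 a_3 - 4 a_2 + a_1 = -5  ->  a_4 = -5/12
Truncated series: y(x) = -2 - x + (3/2) x^2 + (2/3) x^3 - (5/12) x^4 + O(x^5).

a_0 = -2; a_1 = -1; a_2 = 3/2; a_3 = 2/3; a_4 = -5/12


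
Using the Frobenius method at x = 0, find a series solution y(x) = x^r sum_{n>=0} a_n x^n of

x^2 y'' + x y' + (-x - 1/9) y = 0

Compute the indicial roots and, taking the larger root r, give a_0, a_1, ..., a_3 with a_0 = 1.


Write in Frobenius form y'' + (p(x)/x) y' + (q(x)/x^2) y = 0:
  p(x) = 1,  q(x) = -x - 1/9.
Indicial equation: r(r-1) + (1) r + (-1/9) = 0 -> roots r_1 = 1/3, r_2 = -1/3.
Take r = r_1 = 1/3. Let y(x) = x^r sum_{n>=0} a_n x^n with a_0 = 1.
Substitute y = x^r sum a_n x^n and match x^{r+n}. The recurrence is
  D(n) a_n - 1 a_{n-1} = 0,  where D(n) = (r+n)(r+n-1) + (1)(r+n) + (-1/9).
  a_n = 1 / D(n) * a_{n-1}.
Since the indicial polynomial factors as (r - r_1)(r - r_2), D(n) = (r_1 + n - r_1)(r_1 + n - r_2) = n(n + 2/3).
Evaluating step by step (a_0 = 1):
  n = 1: D(1) = 1(1 + 2/3) = 5/3; numerator = 1(1) = 1; a_1 = (1)/(5/3) = 3/5
  n = 2: D(2) = 2(2 + 2/3) = 16/3; numerator = 1(3/5) = 3/5; a_2 = (3/5)/(16/3) = 9/80
  n = 3: D(3) = 3(3 + 2/3) = 11; numerator = 1(9/80) = 9/80; a_3 = (9/80)/(11) = 9/880

r = 1/3; a_0 = 1; a_1 = 3/5; a_2 = 9/80; a_3 = 9/880


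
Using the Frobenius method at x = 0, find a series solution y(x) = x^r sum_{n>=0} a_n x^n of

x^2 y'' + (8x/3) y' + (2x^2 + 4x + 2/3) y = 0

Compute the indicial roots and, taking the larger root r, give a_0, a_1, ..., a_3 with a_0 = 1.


Write in Frobenius form y'' + (p(x)/x) y' + (q(x)/x^2) y = 0:
  p(x) = 8/3,  q(x) = 2x^2 + 4x + 2/3.
Indicial equation: r(r-1) + (8/3) r + (2/3) = 0 -> roots r_1 = -2/3, r_2 = -1.
Take r = r_1 = -2/3. Let y(x) = x^r sum_{n>=0} a_n x^n with a_0 = 1.
Substitute y = x^r sum a_n x^n and match x^{r+n}. The recurrence is
  D(n) a_n + 4 a_{n-1} + 2 a_{n-2} = 0,  where D(n) = (r+n)(r+n-1) + (8/3)(r+n) + (2/3).
  a_n = [-4 a_{n-1} - 2 a_{n-2}] / D(n).
Since the indicial polynomial factors as (r - r_1)(r - r_2), D(n) = (r_1 + n - r_1)(r_1 + n - r_2) = n(n + 1/3).
Evaluating step by step (a_0 = 1):
  n = 1: D(1) = 1(1 + 1/3) = 4/3; numerator = -4(1) = -4; a_1 = (-4)/(4/3) = -3
  n = 2: D(2) = 2(2 + 1/3) = 14/3; numerator = -4(-3) - 2(1) = 10; a_2 = (10)/(14/3) = 15/7
  n = 3: D(3) = 3(3 + 1/3) = 10; numerator = -4(15/7) - 2(-3) = -18/7; a_3 = (-18/7)/(10) = -9/35

r = -2/3; a_0 = 1; a_1 = -3; a_2 = 15/7; a_3 = -9/35


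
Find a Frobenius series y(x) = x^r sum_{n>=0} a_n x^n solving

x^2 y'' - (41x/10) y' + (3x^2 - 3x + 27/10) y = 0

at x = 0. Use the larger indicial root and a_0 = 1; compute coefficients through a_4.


Write in Frobenius form y'' + (p(x)/x) y' + (q(x)/x^2) y = 0:
  p(x) = -41/10,  q(x) = 3x^2 - 3x + 27/10.
Indicial equation: r(r-1) + (-41/10) r + (27/10) = 0 -> roots r_1 = 9/2, r_2 = 3/5.
Take r = r_1 = 9/2. Let y(x) = x^r sum_{n>=0} a_n x^n with a_0 = 1.
Substitute y = x^r sum a_n x^n and match x^{r+n}. The recurrence is
  D(n) a_n - 3 a_{n-1} + 3 a_{n-2} = 0,  where D(n) = (r+n)(r+n-1) + (-41/10)(r+n) + (27/10).
  a_n = [3 a_{n-1} - 3 a_{n-2}] / D(n).
Since the indicial polynomial factors as (r - r_1)(r - r_2), D(n) = (r_1 + n - r_1)(r_1 + n - r_2) = n(n + 39/10).
Evaluating step by step (a_0 = 1):
  n = 1: D(1) = 1(1 + 39/10) = 49/10; numerator = 3(1) = 3; a_1 = (3)/(49/10) = 30/49
  n = 2: D(2) = 2(2 + 39/10) = 59/5; numerator = 3(30/49) - 3(1) = -57/49; a_2 = (-57/49)/(59/5) = -285/2891
  n = 3: D(3) = 3(3 + 39/10) = 207/10; numerator = 3(-285/2891) - 3(30/49) = -6165/2891; a_3 = (-6165/2891)/(207/10) = -6850/66493
  n = 4: D(4) = 4(4 + 39/10) = 158/5; numerator = 3(-6850/66493) - 3(-285/2891) = -15/1127; a_4 = (-15/1127)/(158/5) = -75/178066

r = 9/2; a_0 = 1; a_1 = 30/49; a_2 = -285/2891; a_3 = -6850/66493; a_4 = -75/178066


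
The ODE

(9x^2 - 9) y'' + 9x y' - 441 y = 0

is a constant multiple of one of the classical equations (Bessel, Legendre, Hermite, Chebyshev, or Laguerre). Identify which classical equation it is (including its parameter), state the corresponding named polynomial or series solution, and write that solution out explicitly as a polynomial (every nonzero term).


All three coefficients share the factor -9; dividing through by -9 gives  (1 - x^2) y'' - x y' + 49 y = 0.
This matches the Chebyshev equation (1 - x^2) y'' - x y' + n^2 y = 0 (note the -x y' term, not -2x y') with n^2 = 49, so n = 7; the polynomial solution is T_7(x).
With y = sum_k a_k x^k, matching x^k gives (k+2)(k+1) a_{k+2} = (k^2 - n^2) a_k = (k - 7)(k + 7) a_k. The right side vanishes at k = 7, so the series with the parity of 7 terminates at degree 7.
Standard normalization: leading coefficient of T_n is 2^(n-1), so a_7 = 2^6 = 64. Work downward with a_k = (k+1)(k+2) a_{k+2} / ((k - 7)(k + 7)):
  a_5 = (6)(7)(64) / ((5 - 7)(5 + 7)) = 2688/(-24) = -112
  a_3 = (4)(5)(-112) / ((3 - 7)(3 + 7)) = -2240/(-40) = 56
  a_1 = (2)(3)(56) / ((1 - 7)(1 + 7)) = 336/(-48) = -7
Hence T_7(x) = 64 x^7 - 112 x^5 + 56 x^3 - 7 x.

T_7(x); series = 64 x^7 - 112 x^5 + 56 x^3 - 7 x


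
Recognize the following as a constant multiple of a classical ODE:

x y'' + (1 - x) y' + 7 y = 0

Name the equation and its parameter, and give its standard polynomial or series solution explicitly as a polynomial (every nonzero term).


The equation is already in a standard form:  x y'' + (1 - x) y' + 7 y = 0.
This matches the Laguerre equation x y'' + (1 - x) y' + n y = 0 with n = 7; the polynomial solution is L_7(x).
With y = sum_k a_k x^k, matching x^k gives (k+1)k a_{k+1} + (k+1) a_{k+1} - k a_k + n a_k = 0, i.e. (k+1)^2 a_{k+1} = (k - n) a_k = (k - 7) a_k. The right side vanishes at k = 7, so the series terminates at degree 7.
Standard normalization L_n(0) = 1 gives a_0 = 1. Work upward with a_{k+1} = (k - 7) a_k / (k+1)^2:
  a_1 = (0 - 7)(1) / 1^2 = -7/1 = -7
  a_2 = (1 - 7)(-7) / 2^2 = 42/4 = 21/2
  a_3 = (2 - 7)(21/2) / 3^2 = (-105/2)/9 = -35/6
  a_4 = (3 - 7)(-35/6) / 4^2 = (70/3)/16 = 35/24
  a_5 = (4 - 7)(35/24) / 5^2 = (-35/8)/25 = -7/40
  a_6 = (5 - 7)(-7/40) / 6^2 = (7/20)/36 = 7/720
  a_7 = (6 - 7)(7/720) / 7^2 = (-7/720)/49 = -1/5040
Hence L_7(x) = -x^7/5040 + 7 x^6/720 - 7 x^5/40 + 35 x^4/24 - 35 x^3/6 + 21 x^2/2 - 7 x + 1.

L_7(x); series = -x^7/5040 + 7 x^6/720 - 7 x^5/40 + 35 x^4/24 - 35 x^3/6 + 21 x^2/2 - 7 x + 1


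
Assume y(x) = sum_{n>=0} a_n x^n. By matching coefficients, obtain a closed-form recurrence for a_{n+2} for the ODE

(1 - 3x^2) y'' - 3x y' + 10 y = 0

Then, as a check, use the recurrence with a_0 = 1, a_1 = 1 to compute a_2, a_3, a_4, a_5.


Substitute y = sum_n a_n x^n.
(1 - 3 x^2) y'' contributes (n+2)(n+1) a_{n+2} - 3 n(n-1) a_n at x^n.
-3 x y'(x) contributes -3 n a_n at x^n.
10 y(x) contributes 10 a_n at x^n.
Matching x^n: (n+2)(n+1) a_{n+2} + (-3 n(n-1) - 3 n + 10) a_n = 0.
Thus a_{n+2} = (3 n(n-1) + 3 n - 10) / ((n+1)(n+2)) * a_n.

Check with a_0 = 1, a_1 = 1 (apply the recurrence for n = 0, 1, 2, 3): a_0 = 1, a_1 = 1, a_2 = -5, a_3 = -7/6, a_4 = -5/6, a_5 = -119/120.

a_(n+2) = (3 n(n-1) + 3 n - 10) / ((n+1)(n+2)) * a_n; check: a_0 = 1, a_1 = 1, a_2 = -5, a_3 = -7/6, a_4 = -5/6, a_5 = -119/120


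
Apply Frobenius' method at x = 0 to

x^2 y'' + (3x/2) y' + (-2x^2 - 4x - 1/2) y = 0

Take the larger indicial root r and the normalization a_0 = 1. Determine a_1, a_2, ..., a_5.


Write in Frobenius form y'' + (p(x)/x) y' + (q(x)/x^2) y = 0:
  p(x) = 3/2,  q(x) = -2x^2 - 4x - 1/2.
Indicial equation: r(r-1) + (3/2) r + (-1/2) = 0 -> roots r_1 = 1/2, r_2 = -1.
Take r = r_1 = 1/2. Let y(x) = x^r sum_{n>=0} a_n x^n with a_0 = 1.
Substitute y = x^r sum a_n x^n and match x^{r+n}. The recurrence is
  D(n) a_n - 4 a_{n-1} - 2 a_{n-2} = 0,  where D(n) = (r+n)(r+n-1) + (3/2)(r+n) + (-1/2).
  a_n = [4 a_{n-1} + 2 a_{n-2}] / D(n).
Since the indicial polynomial factors as (r - r_1)(r - r_2), D(n) = (r_1 + n - r_1)(r_1 + n - r_2) = n(n + 3/2).
Evaluating step by step (a_0 = 1):
  n = 1: D(1) = 1(1 + 3/2) = 5/2; numerator = 4(1) = 4; a_1 = (4)/(5/2) = 8/5
  n = 2: D(2) = 2(2 + 3/2) = 7; numerator = 4(8/5) + 2(1) = 42/5; a_2 = (42/5)/(7) = 6/5
  n = 3: D(3) = 3(3 + 3/2) = 27/2; numerator = 4(6/5) + 2(8/5) = 8; a_3 = (8)/(27/2) = 16/27
  n = 4: D(4) = 4(4 + 3/2) = 22; numerator = 4(16/27) + 2(6/5) = 644/135; a_4 = (644/135)/(22) = 322/1485
  n = 5: D(5) = 5(5 + 3/2) = 65/2; numerator = 4(322/1485) + 2(16/27) = 1016/495; a_5 = (1016/495)/(65/2) = 2032/32175

r = 1/2; a_0 = 1; a_1 = 8/5; a_2 = 6/5; a_3 = 16/27; a_4 = 322/1485; a_5 = 2032/32175


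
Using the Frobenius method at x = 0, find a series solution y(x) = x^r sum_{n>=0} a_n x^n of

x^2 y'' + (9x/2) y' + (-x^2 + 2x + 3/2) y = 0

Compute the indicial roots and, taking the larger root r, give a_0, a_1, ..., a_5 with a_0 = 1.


Write in Frobenius form y'' + (p(x)/x) y' + (q(x)/x^2) y = 0:
  p(x) = 9/2,  q(x) = -x^2 + 2x + 3/2.
Indicial equation: r(r-1) + (9/2) r + (3/2) = 0 -> roots r_1 = -1/2, r_2 = -3.
Take r = r_1 = -1/2. Let y(x) = x^r sum_{n>=0} a_n x^n with a_0 = 1.
Substitute y = x^r sum a_n x^n and match x^{r+n}. The recurrence is
  D(n) a_n + 2 a_{n-1} - 1 a_{n-2} = 0,  where D(n) = (r+n)(r+n-1) + (9/2)(r+n) + (3/2).
  a_n = [-2 a_{n-1} + 1 a_{n-2}] / D(n).
Since the indicial polynomial factors as (r - r_1)(r - r_2), D(n) = (r_1 + n - r_1)(r_1 + n - r_2) = n(n + 5/2).
Evaluating step by step (a_0 = 1):
  n = 1: D(1) = 1(1 + 5/2) = 7/2; numerator = -2(1) = -2; a_1 = (-2)/(7/2) = -4/7
  n = 2: D(2) = 2(2 + 5/2) = 9; numerator = -2(-4/7) + 1(1) = 15/7; a_2 = (15/7)/(9) = 5/21
  n = 3: D(3) = 3(3 + 5/2) = 33/2; numerator = -2(5/21) + 1(-4/7) = -22/21; a_3 = (-22/21)/(33/2) = -4/63
  n = 4: D(4) = 4(4 + 5/2) = 26; numerator = -2(-4/63) + 1(5/21) = 23/63; a_4 = (23/63)/(26) = 23/1638
  n = 5: D(5) = 5(5 + 5/2) = 75/2; numerator = -2(23/1638) + 1(-4/63) = -25/273; a_5 = (-25/273)/(75/2) = -2/819

r = -1/2; a_0 = 1; a_1 = -4/7; a_2 = 5/21; a_3 = -4/63; a_4 = 23/1638; a_5 = -2/819


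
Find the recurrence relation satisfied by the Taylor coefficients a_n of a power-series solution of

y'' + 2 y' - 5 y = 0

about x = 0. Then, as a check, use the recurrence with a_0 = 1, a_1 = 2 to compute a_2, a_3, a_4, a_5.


Substitute y = sum_n a_n x^n.
y''(x) has coefficient (n+2)(n+1) a_{n+2} at x^n;
2 y'(x) has coefficient 2 (n+1) a_{n+1} at x^n;
-5 y(x) has coefficient -5 a_n at x^n.
Matching x^n: (n+2)(n+1) a_{n+2} + 2 (n+1) a_{n+1} - 5 a_n = 0.
Thus a_{n+2} = [-2 (n+1) a_{n+1} + 5 a_n] / ((n+1)(n+2)).

Check with a_0 = 1, a_1 = 2 (apply the recurrence for n = 0, 1, 2, 3): a_0 = 1, a_1 = 2, a_2 = 1/2, a_3 = 4/3, a_4 = -11/24, a_5 = 31/60.

a_(n+2) = [-2 (n+1) a_(n+1) + 5 a_n] / ((n+1)(n+2)); check: a_0 = 1, a_1 = 2, a_2 = 1/2, a_3 = 4/3, a_4 = -11/24, a_5 = 31/60


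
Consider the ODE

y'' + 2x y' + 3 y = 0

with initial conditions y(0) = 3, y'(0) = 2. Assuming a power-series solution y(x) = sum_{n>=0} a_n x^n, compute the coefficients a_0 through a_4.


Ansatz: y(x) = sum_{n>=0} a_n x^n, so y'(x) = sum_{n>=1} n a_n x^(n-1) and y''(x) = sum_{n>=2} n(n-1) a_n x^(n-2).
Substitute into P(x) y'' + Q(x) y' + R(x) y = 0 with P(x) = 1, Q(x) = 2x, R(x) = 3, and match powers of x.
Initial conditions: a_0 = 3, a_1 = 2.
Setting the coefficient of each power of x to zero and solving order by order (substituting the coefficients already found):
  x^0: 2 a_2 + 3 a_0 = 0  ->  2 a_2 = -3 a_0 = -9  ->  a_2 = -9/2
  x^1: 6 a_3 + 5 a_1 = 0  ->  6 a_3 = -5 a_1 = -10  ->  a_3 = -5/3
  x^2: 12 a_4 + 7 a_2 = 0  ->  12 a_4 = -7 a_2 = 63/2  ->  a_4 = 21/8
Truncated series: y(x) = 3 + 2 x - (9/2) x^2 - (5/3) x^3 + (21/8) x^4 + O(x^5).

a_0 = 3; a_1 = 2; a_2 = -9/2; a_3 = -5/3; a_4 = 21/8


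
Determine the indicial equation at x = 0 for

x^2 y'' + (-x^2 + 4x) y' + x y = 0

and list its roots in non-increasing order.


Divide by x^2 to reach normal form y'' + P_1(x) y' + P_2(x) y = 0 with P_1(x) = -1 + 4/x and P_2(x) = 1/x.
x = 0 is a singular point because the y'-coefficient -1 + 4/x has a pole at x = 0 and the y-coefficient 1/x has a pole at x = 0.
It is a regular singular point because x P_1(x) = p(x) = 4 - x and x^2 P_2(x) = q(x) = x are polynomials, hence analytic at x = 0.
p(0) = 4,  q(0) = 0.
Indicial equation: r(r-1) + p(0) r + q(0) = 0, i.e. r^2 + (p(0) - 1) r + q(0) = 0, i.e. r^2 + 3 r = 0.
Discriminant: (3)^2 - 4(0) = 9, so r = (-3 ± 3)/2.
Solving: r_1 = 0, r_2 = -3.

indicial: r^2 + 3 r = 0; roots r_1 = 0, r_2 = -3


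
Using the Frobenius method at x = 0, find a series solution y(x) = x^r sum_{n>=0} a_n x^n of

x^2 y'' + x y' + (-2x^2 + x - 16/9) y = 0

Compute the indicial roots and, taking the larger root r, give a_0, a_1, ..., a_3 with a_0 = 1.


Write in Frobenius form y'' + (p(x)/x) y' + (q(x)/x^2) y = 0:
  p(x) = 1,  q(x) = -2x^2 + x - 16/9.
Indicial equation: r(r-1) + (1) r + (-16/9) = 0 -> roots r_1 = 4/3, r_2 = -4/3.
Take r = r_1 = 4/3. Let y(x) = x^r sum_{n>=0} a_n x^n with a_0 = 1.
Substitute y = x^r sum a_n x^n and match x^{r+n}. The recurrence is
  D(n) a_n + 1 a_{n-1} - 2 a_{n-2} = 0,  where D(n) = (r+n)(r+n-1) + (1)(r+n) + (-16/9).
  a_n = [-1 a_{n-1} + 2 a_{n-2}] / D(n).
Since the indicial polynomial factors as (r - r_1)(r - r_2), D(n) = (r_1 + n - r_1)(r_1 + n - r_2) = n(n + 8/3).
Evaluating step by step (a_0 = 1):
  n = 1: D(1) = 1(1 + 8/3) = 11/3; numerator = -1(1) = -1; a_1 = (-1)/(11/3) = -3/11
  n = 2: D(2) = 2(2 + 8/3) = 28/3; numerator = -1(-3/11) + 2(1) = 25/11; a_2 = (25/11)/(28/3) = 75/308
  n = 3: D(3) = 3(3 + 8/3) = 17; numerator = -1(75/308) + 2(-3/11) = -243/308; a_3 = (-243/308)/(17) = -243/5236

r = 4/3; a_0 = 1; a_1 = -3/11; a_2 = 75/308; a_3 = -243/5236


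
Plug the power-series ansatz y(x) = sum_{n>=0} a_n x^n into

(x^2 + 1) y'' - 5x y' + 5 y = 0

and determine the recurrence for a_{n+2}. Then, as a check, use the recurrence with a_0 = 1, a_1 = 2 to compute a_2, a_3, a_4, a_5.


Substitute y = sum_n a_n x^n.
(1 + 1 x^2) y'' contributes (n+2)(n+1) a_{n+2} + n(n-1) a_n at x^n.
-5 x y'(x) contributes -5 n a_n at x^n.
5 y(x) contributes 5 a_n at x^n.
Matching x^n: (n+2)(n+1) a_{n+2} + (n(n-1) - 5 n + 5) a_n = 0.
Thus a_{n+2} = (-n(n-1) + 5 n - 5) / ((n+1)(n+2)) * a_n.

Check with a_0 = 1, a_1 = 2 (apply the recurrence for n = 0, 1, 2, 3): a_0 = 1, a_1 = 2, a_2 = -5/2, a_3 = 0, a_4 = -5/8, a_5 = 0.

a_(n+2) = (-n(n-1) + 5 n - 5) / ((n+1)(n+2)) * a_n; check: a_0 = 1, a_1 = 2, a_2 = -5/2, a_3 = 0, a_4 = -5/8, a_5 = 0


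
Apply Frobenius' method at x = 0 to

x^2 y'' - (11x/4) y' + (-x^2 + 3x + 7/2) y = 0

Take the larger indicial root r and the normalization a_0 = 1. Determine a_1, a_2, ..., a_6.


Write in Frobenius form y'' + (p(x)/x) y' + (q(x)/x^2) y = 0:
  p(x) = -11/4,  q(x) = -x^2 + 3x + 7/2.
Indicial equation: r(r-1) + (-11/4) r + (7/2) = 0 -> roots r_1 = 2, r_2 = 7/4.
Take r = r_1 = 2. Let y(x) = x^r sum_{n>=0} a_n x^n with a_0 = 1.
Substitute y = x^r sum a_n x^n and match x^{r+n}. The recurrence is
  D(n) a_n + 3 a_{n-1} - 1 a_{n-2} = 0,  where D(n) = (r+n)(r+n-1) + (-11/4)(r+n) + (7/2).
  a_n = [-3 a_{n-1} + 1 a_{n-2}] / D(n).
Since the indicial polynomial factors as (r - r_1)(r - r_2), D(n) = (r_1 + n - r_1)(r_1 + n - r_2) = n(n + 1/4).
Evaluating step by step (a_0 = 1):
  n = 1: D(1) = 1(1 + 1/4) = 5/4; numerator = -3(1) = -3; a_1 = (-3)/(5/4) = -12/5
  n = 2: D(2) = 2(2 + 1/4) = 9/2; numerator = -3(-12/5) + 1(1) = 41/5; a_2 = (41/5)/(9/2) = 82/45
  n = 3: D(3) = 3(3 + 1/4) = 39/4; numerator = -3(82/45) + 1(-12/5) = -118/15; a_3 = (-118/15)/(39/4) = -472/585
  n = 4: D(4) = 4(4 + 1/4) = 17; numerator = -3(-472/585) + 1(82/45) = 2482/585; a_4 = (2482/585)/(17) = 146/585
  n = 5: D(5) = 5(5 + 1/4) = 105/4; numerator = -3(146/585) + 1(-472/585) = -14/9; a_5 = (-14/9)/(105/4) = -8/135
  n = 6: D(6) = 6(6 + 1/4) = 75/2; numerator = -3(-8/135) + 1(146/585) = 50/117; a_6 = (50/117)/(75/2) = 4/351

r = 2; a_0 = 1; a_1 = -12/5; a_2 = 82/45; a_3 = -472/585; a_4 = 146/585; a_5 = -8/135; a_6 = 4/351


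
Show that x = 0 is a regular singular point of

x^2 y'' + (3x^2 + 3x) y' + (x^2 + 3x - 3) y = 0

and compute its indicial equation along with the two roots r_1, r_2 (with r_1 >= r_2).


Divide by x^2 to reach normal form y'' + P_1(x) y' + P_2(x) y = 0 with P_1(x) = 3 + 3/x and P_2(x) = 1 + 3/x - 3/x^2.
x = 0 is a singular point because the y'-coefficient 3 + 3/x has a pole at x = 0 and the y-coefficient 1 + 3/x - 3/x^2 has a pole at x = 0.
It is a regular singular point because x P_1(x) = p(x) = 3x + 3 and x^2 P_2(x) = q(x) = x^2 + 3x - 3 are polynomials, hence analytic at x = 0.
p(0) = 3,  q(0) = -3.
Indicial equation: r(r-1) + p(0) r + q(0) = 0, i.e. r^2 + (p(0) - 1) r + q(0) = 0, i.e. r^2 + 2 r - 3 = 0.
Discriminant: (2)^2 - 4(-3) = 16, so r = (-2 ± 4)/2.
Solving: r_1 = 1, r_2 = -3.

indicial: r^2 + 2 r - 3 = 0; roots r_1 = 1, r_2 = -3


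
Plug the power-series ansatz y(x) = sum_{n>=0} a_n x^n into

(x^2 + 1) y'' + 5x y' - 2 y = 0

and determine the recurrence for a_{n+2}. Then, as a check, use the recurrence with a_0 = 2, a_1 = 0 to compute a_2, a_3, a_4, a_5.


Substitute y = sum_n a_n x^n.
(1 + 1 x^2) y'' contributes (n+2)(n+1) a_{n+2} + n(n-1) a_n at x^n.
5 x y'(x) contributes 5 n a_n at x^n.
-2 y(x) contributes -2 a_n at x^n.
Matching x^n: (n+2)(n+1) a_{n+2} + (n(n-1) + 5 n - 2) a_n = 0.
Thus a_{n+2} = (-n(n-1) - 5 n + 2) / ((n+1)(n+2)) * a_n.

Check with a_0 = 2, a_1 = 0 (apply the recurrence for n = 0, 1, 2, 3): a_0 = 2, a_1 = 0, a_2 = 2, a_3 = 0, a_4 = -5/3, a_5 = 0.

a_(n+2) = (-n(n-1) - 5 n + 2) / ((n+1)(n+2)) * a_n; check: a_0 = 2, a_1 = 0, a_2 = 2, a_3 = 0, a_4 = -5/3, a_5 = 0


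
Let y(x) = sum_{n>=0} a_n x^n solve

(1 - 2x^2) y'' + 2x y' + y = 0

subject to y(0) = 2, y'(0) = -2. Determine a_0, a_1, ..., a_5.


Ansatz: y(x) = sum_{n>=0} a_n x^n, so y'(x) = sum_{n>=1} n a_n x^(n-1) and y''(x) = sum_{n>=2} n(n-1) a_n x^(n-2).
Substitute into P(x) y'' + Q(x) y' + R(x) y = 0 with P(x) = 1 - 2x^2, Q(x) = 2x, R(x) = 1, and match powers of x.
Initial conditions: a_0 = 2, a_1 = -2.
Setting the coefficient of each power of x to zero and solving order by order (substituting the coefficients already found):
  x^0: 2 a_2 + a_0 = 0  ->  2 a_2 = -a_0 = -2  ->  a_2 = -1
  x^1: 6 a_3 + 3 a_1 = 0  ->  6 a_3 = -3 a_1 = 6  ->  a_3 = 1
  x^2: 12 a_4 + a_2 = 0  ->  12 a_4 = -a_2 = 1  ->  a_4 = 1/12
  x^3: 20 a_5 - 5 a_3 = 0  ->  20 a_5 = 5 a_3 = 5  ->  a_5 = 1/4
Truncated series: y(x) = 2 - 2 x - x^2 + x^3 + (1/12) x^4 + (1/4) x^5 + O(x^6).

a_0 = 2; a_1 = -2; a_2 = -1; a_3 = 1; a_4 = 1/12; a_5 = 1/4


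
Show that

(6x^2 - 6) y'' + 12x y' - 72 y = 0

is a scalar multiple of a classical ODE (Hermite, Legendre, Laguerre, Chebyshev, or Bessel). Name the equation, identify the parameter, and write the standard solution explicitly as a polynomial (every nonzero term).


All three coefficients share the factor -6; dividing through by -6 gives  (1 - x^2) y'' - 2x y' + 12 y = 0.
This matches the Legendre equation (1 - x^2) y'' - 2x y' + n(n+1) y = 0 (note the -2x y' term) with n(n+1) = 12, so n = 3; the polynomial solution is P_3(x).
With y = sum_k a_k x^k, matching x^k gives (k+2)(k+1) a_{k+2} = [k(k+1) - n(n+1)] a_k = (k - 3)(k + 4) a_k. The right side vanishes at k = 3, so the series with the parity of 3 terminates at degree 3.
Standard normalization (P_n(1) = 1): leading coefficient (2n)!/(2^n (n!)^2) = 720/(8*36) = 5/2, so a_3 = 5/2. Work downward with a_k = (k+1)(k+2) a_{k+2} / ((k - 3)(k + 4)):
  a_1 = (2)(3)(5/2) / ((1 - 3)(1 + 4)) = 15/(-10) = -3/2
Hence P_3(x) = 5 x^3/2 - 3 x/2.

P_3(x); series = 5 x^3/2 - 3 x/2


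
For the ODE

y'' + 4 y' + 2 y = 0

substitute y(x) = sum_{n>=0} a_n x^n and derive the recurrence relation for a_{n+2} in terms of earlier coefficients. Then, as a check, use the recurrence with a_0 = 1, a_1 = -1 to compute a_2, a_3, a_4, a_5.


Substitute y = sum_n a_n x^n.
y''(x) has coefficient (n+2)(n+1) a_{n+2} at x^n;
4 y'(x) has coefficient 4 (n+1) a_{n+1} at x^n;
2 y(x) has coefficient 2 a_n at x^n.
Matching x^n: (n+2)(n+1) a_{n+2} + 4 (n+1) a_{n+1} + 2 a_n = 0.
Thus a_{n+2} = [-4 (n+1) a_{n+1} - 2 a_n] / ((n+1)(n+2)).

Check with a_0 = 1, a_1 = -1 (apply the recurrence for n = 0, 1, 2, 3): a_0 = 1, a_1 = -1, a_2 = 1, a_3 = -1, a_4 = 5/6, a_5 = -17/30.

a_(n+2) = [-4 (n+1) a_(n+1) - 2 a_n] / ((n+1)(n+2)); check: a_0 = 1, a_1 = -1, a_2 = 1, a_3 = -1, a_4 = 5/6, a_5 = -17/30


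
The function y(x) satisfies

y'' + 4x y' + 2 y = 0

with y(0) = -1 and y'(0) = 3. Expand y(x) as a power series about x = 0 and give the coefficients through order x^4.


Ansatz: y(x) = sum_{n>=0} a_n x^n, so y'(x) = sum_{n>=1} n a_n x^(n-1) and y''(x) = sum_{n>=2} n(n-1) a_n x^(n-2).
Substitute into P(x) y'' + Q(x) y' + R(x) y = 0 with P(x) = 1, Q(x) = 4x, R(x) = 2, and match powers of x.
Initial conditions: a_0 = -1, a_1 = 3.
Setting the coefficient of each power of x to zero and solving order by order (substituting the coefficients already found):
  x^0: 2 a_2 + 2 a_0 = 0  ->  2 a_2 = -2 a_0 = 2  ->  a_2 = 1
  x^1: 6 a_3 + 6 a_1 = 0  ->  6 a_3 = -6 a_1 = -18  ->  a_3 = -3
  x^2: 12 a_4 + 10 a_2 = 0  ->  12 a_4 = -10 a_2 = -10  ->  a_4 = -5/6
Truncated series: y(x) = -1 + 3 x + x^2 - 3 x^3 - (5/6) x^4 + O(x^5).

a_0 = -1; a_1 = 3; a_2 = 1; a_3 = -3; a_4 = -5/6


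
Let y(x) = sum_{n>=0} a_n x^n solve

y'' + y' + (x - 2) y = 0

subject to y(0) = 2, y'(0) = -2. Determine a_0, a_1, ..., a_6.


Ansatz: y(x) = sum_{n>=0} a_n x^n, so y'(x) = sum_{n>=1} n a_n x^(n-1) and y''(x) = sum_{n>=2} n(n-1) a_n x^(n-2).
Substitute into P(x) y'' + Q(x) y' + R(x) y = 0 with P(x) = 1, Q(x) = 1, R(x) = x - 2, and match powers of x.
Initial conditions: a_0 = 2, a_1 = -2.
Setting the coefficient of each power of x to zero and solving order by order (substituting the coefficients already found):
  x^0: 2 a_2 + a_1 - 2 a_0 = 0  ->  2 a_2 = -a_1 + 2 a_0 = 6  ->  a_2 = 3
  x^1: 6 a_3 + 2 a_2 - 2 a_1 + a_0 = 0  ->  6 a_3 = -2 a_2 + 2 a_1 - a_0 = -12  ->  a_3 = -2
  x^2: 12 a_4 + 3 a_3 - 2 a_2 + a_1 = 0  ->  12 a_4 = -3 a_3 + 2 a_2 - a_1 = 14  ->  a_4 = 7/6
  x^3: 20 a_5 + 4 a_4 - 2 a_3 + a_2 = 0  ->  20 a_5 = -4 a_4 + 2 a_3 - a_2 = -35/3  ->  a_5 = -7/12
  x^4: 30 a_6 + 5 a_5 - 2 a_4 + a_3 = 0  ->  30 a_6 = -5 a_5 + 2 a_4 - a_3 = 29/4  ->  a_6 = 29/120
Truncated series: y(x) = 2 - 2 x + 3 x^2 - 2 x^3 + (7/6) x^4 - (7/12) x^5 + (29/120) x^6 + O(x^7).

a_0 = 2; a_1 = -2; a_2 = 3; a_3 = -2; a_4 = 7/6; a_5 = -7/12; a_6 = 29/120


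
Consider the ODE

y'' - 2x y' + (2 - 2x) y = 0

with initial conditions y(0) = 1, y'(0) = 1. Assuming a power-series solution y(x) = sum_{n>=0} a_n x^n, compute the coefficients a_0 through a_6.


Ansatz: y(x) = sum_{n>=0} a_n x^n, so y'(x) = sum_{n>=1} n a_n x^(n-1) and y''(x) = sum_{n>=2} n(n-1) a_n x^(n-2).
Substitute into P(x) y'' + Q(x) y' + R(x) y = 0 with P(x) = 1, Q(x) = -2x, R(x) = 2 - 2x, and match powers of x.
Initial conditions: a_0 = 1, a_1 = 1.
Setting the coefficient of each power of x to zero and solving order by order (substituting the coefficients already found):
  x^0: 2 a_2 + 2 a_0 = 0  ->  2 a_2 = -2 a_0 = -2  ->  a_2 = -1
  x^1: 6 a_3 - 2 a_0 = 0  ->  6 a_3 = 2 a_0 = 2  ->  a_3 = 1/3
  x^2: 12 a_4 - 2 a_2 - 2 a_1 = 0  ->  12 a_4 = 2 a_2 + 2 a_1 = 0  ->  a_4 = 0
  x^3: 20 a_5 - 4 a_3 - 2 a_2 = 0  ->  20 a_5 = 4 a_3 + 2 a_2 = -2/3  ->  a_5 = -1/30
  x^4: 30 a_6 - 6 a_4 - 2 a_3 = 0  ->  30 a_6 = 6 a_4 + 2 a_3 = 2/3  ->  a_6 = 1/45
Truncated series: y(x) = 1 + x - x^2 + (1/3) x^3 - (1/30) x^5 + (1/45) x^6 + O(x^7).

a_0 = 1; a_1 = 1; a_2 = -1; a_3 = 1/3; a_4 = 0; a_5 = -1/30; a_6 = 1/45


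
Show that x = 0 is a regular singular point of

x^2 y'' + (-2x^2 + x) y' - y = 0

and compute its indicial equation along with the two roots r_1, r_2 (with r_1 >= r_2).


Divide by x^2 to reach normal form y'' + P_1(x) y' + P_2(x) y = 0 with P_1(x) = -2 + 1/x and P_2(x) = -1/x^2.
x = 0 is a singular point because the y'-coefficient -2 + 1/x has a pole at x = 0 and the y-coefficient -1/x^2 has a pole at x = 0.
It is a regular singular point because x P_1(x) = p(x) = 1 - 2x and x^2 P_2(x) = q(x) = -1 are polynomials, hence analytic at x = 0.
p(0) = 1,  q(0) = -1.
Indicial equation: r(r-1) + p(0) r + q(0) = 0, i.e. r^2 + (p(0) - 1) r + q(0) = 0, i.e. r^2 - 1 = 0.
Discriminant: (0)^2 - 4(-1) = 4, so r = (0 ± 2)/2.
Solving: r_1 = 1, r_2 = -1.

indicial: r^2 - 1 = 0; roots r_1 = 1, r_2 = -1


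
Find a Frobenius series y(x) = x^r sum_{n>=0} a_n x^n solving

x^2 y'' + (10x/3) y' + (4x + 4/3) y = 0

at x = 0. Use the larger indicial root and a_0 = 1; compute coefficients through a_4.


Write in Frobenius form y'' + (p(x)/x) y' + (q(x)/x^2) y = 0:
  p(x) = 10/3,  q(x) = 4x + 4/3.
Indicial equation: r(r-1) + (10/3) r + (4/3) = 0 -> roots r_1 = -1, r_2 = -4/3.
Take r = r_1 = -1. Let y(x) = x^r sum_{n>=0} a_n x^n with a_0 = 1.
Substitute y = x^r sum a_n x^n and match x^{r+n}. The recurrence is
  D(n) a_n + 4 a_{n-1} = 0,  where D(n) = (r+n)(r+n-1) + (10/3)(r+n) + (4/3).
  a_n = -4 / D(n) * a_{n-1}.
Since the indicial polynomial factors as (r - r_1)(r - r_2), D(n) = (r_1 + n - r_1)(r_1 + n - r_2) = n(n + 1/3).
Evaluating step by step (a_0 = 1):
  n = 1: D(1) = 1(1 + 1/3) = 4/3; numerator = -4(1) = -4; a_1 = (-4)/(4/3) = -3
  n = 2: D(2) = 2(2 + 1/3) = 14/3; numerator = -4(-3) = 12; a_2 = (12)/(14/3) = 18/7
  n = 3: D(3) = 3(3 + 1/3) = 10; numerator = -4(18/7) = -72/7; a_3 = (-72/7)/(10) = -36/35
  n = 4: D(4) = 4(4 + 1/3) = 52/3; numerator = -4(-36/35) = 144/35; a_4 = (144/35)/(52/3) = 108/455

r = -1; a_0 = 1; a_1 = -3; a_2 = 18/7; a_3 = -36/35; a_4 = 108/455


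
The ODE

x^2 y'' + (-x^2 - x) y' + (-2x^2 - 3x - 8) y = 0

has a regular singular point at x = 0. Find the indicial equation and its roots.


Divide by x^2 to reach normal form y'' + P_1(x) y' + P_2(x) y = 0 with P_1(x) = -1 - 1/x and P_2(x) = -2 - 3/x - 8/x^2.
x = 0 is a singular point because the y'-coefficient -1 - 1/x has a pole at x = 0 and the y-coefficient -2 - 3/x - 8/x^2 has a pole at x = 0.
It is a regular singular point because x P_1(x) = p(x) = -x - 1 and x^2 P_2(x) = q(x) = -2x^2 - 3x - 8 are polynomials, hence analytic at x = 0.
p(0) = -1,  q(0) = -8.
Indicial equation: r(r-1) + p(0) r + q(0) = 0, i.e. r^2 + (p(0) - 1) r + q(0) = 0, i.e. r^2 - 2 r - 8 = 0.
Discriminant: (-2)^2 - 4(-8) = 36, so r = (2 ± 6)/2.
Solving: r_1 = 4, r_2 = -2.

indicial: r^2 - 2 r - 8 = 0; roots r_1 = 4, r_2 = -2


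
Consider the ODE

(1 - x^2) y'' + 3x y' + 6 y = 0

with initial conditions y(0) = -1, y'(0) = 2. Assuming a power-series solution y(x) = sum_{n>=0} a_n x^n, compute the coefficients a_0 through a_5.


Ansatz: y(x) = sum_{n>=0} a_n x^n, so y'(x) = sum_{n>=1} n a_n x^(n-1) and y''(x) = sum_{n>=2} n(n-1) a_n x^(n-2).
Substitute into P(x) y'' + Q(x) y' + R(x) y = 0 with P(x) = 1 - x^2, Q(x) = 3x, R(x) = 6, and match powers of x.
Initial conditions: a_0 = -1, a_1 = 2.
Setting the coefficient of each power of x to zero and solving order by order (substituting the coefficients already found):
  x^0: 2 a_2 + 6 a_0 = 0  ->  2 a_2 = -6 a_0 = 6  ->  a_2 = 3
  x^1: 6 a_3 + 9 a_1 = 0  ->  6 a_3 = -9 a_1 = -18  ->  a_3 = -3
  x^2: 12 a_4 + 10 a_2 = 0  ->  12 a_4 = -10 a_2 = -30  ->  a_4 = -5/2
  x^3: 20 a_5 + 9 a_3 = 0  ->  20 a_5 = -9 a_3 = 27  ->  a_5 = 27/20
Truncated series: y(x) = -1 + 2 x + 3 x^2 - 3 x^3 - (5/2) x^4 + (27/20) x^5 + O(x^6).

a_0 = -1; a_1 = 2; a_2 = 3; a_3 = -3; a_4 = -5/2; a_5 = 27/20


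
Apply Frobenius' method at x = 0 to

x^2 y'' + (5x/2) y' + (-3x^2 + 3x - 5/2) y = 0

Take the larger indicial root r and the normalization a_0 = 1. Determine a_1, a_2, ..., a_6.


Write in Frobenius form y'' + (p(x)/x) y' + (q(x)/x^2) y = 0:
  p(x) = 5/2,  q(x) = -3x^2 + 3x - 5/2.
Indicial equation: r(r-1) + (5/2) r + (-5/2) = 0 -> roots r_1 = 1, r_2 = -5/2.
Take r = r_1 = 1. Let y(x) = x^r sum_{n>=0} a_n x^n with a_0 = 1.
Substitute y = x^r sum a_n x^n and match x^{r+n}. The recurrence is
  D(n) a_n + 3 a_{n-1} - 3 a_{n-2} = 0,  where D(n) = (r+n)(r+n-1) + (5/2)(r+n) + (-5/2).
  a_n = [-3 a_{n-1} + 3 a_{n-2}] / D(n).
Since the indicial polynomial factors as (r - r_1)(r - r_2), D(n) = (r_1 + n - r_1)(r_1 + n - r_2) = n(n + 7/2).
Evaluating step by step (a_0 = 1):
  n = 1: D(1) = 1(1 + 7/2) = 9/2; numerator = -3(1) = -3; a_1 = (-3)/(9/2) = -2/3
  n = 2: D(2) = 2(2 + 7/2) = 11; numerator = -3(-2/3) + 3(1) = 5; a_2 = (5)/(11) = 5/11
  n = 3: D(3) = 3(3 + 7/2) = 39/2; numerator = -3(5/11) + 3(-2/3) = -37/11; a_3 = (-37/11)/(39/2) = -74/429
  n = 4: D(4) = 4(4 + 7/2) = 30; numerator = -3(-74/429) + 3(5/11) = 269/143; a_4 = (269/143)/(30) = 269/4290
  n = 5: D(5) = 5(5 + 7/2) = 85/2; numerator = -3(269/4290) + 3(-74/429) = -1009/1430; a_5 = (-1009/1430)/(85/2) = -1009/60775
  n = 6: D(6) = 6(6 + 7/2) = 57; numerator = -3(-1009/60775) + 3(269/4290) = 2629/11050; a_6 = (2629/11050)/(57) = 2629/629850

r = 1; a_0 = 1; a_1 = -2/3; a_2 = 5/11; a_3 = -74/429; a_4 = 269/4290; a_5 = -1009/60775; a_6 = 2629/629850


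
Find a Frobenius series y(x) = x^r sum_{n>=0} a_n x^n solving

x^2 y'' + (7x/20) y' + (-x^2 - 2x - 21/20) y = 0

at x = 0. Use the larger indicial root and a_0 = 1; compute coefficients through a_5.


Write in Frobenius form y'' + (p(x)/x) y' + (q(x)/x^2) y = 0:
  p(x) = 7/20,  q(x) = -x^2 - 2x - 21/20.
Indicial equation: r(r-1) + (7/20) r + (-21/20) = 0 -> roots r_1 = 7/5, r_2 = -3/4.
Take r = r_1 = 7/5. Let y(x) = x^r sum_{n>=0} a_n x^n with a_0 = 1.
Substitute y = x^r sum a_n x^n and match x^{r+n}. The recurrence is
  D(n) a_n - 2 a_{n-1} - 1 a_{n-2} = 0,  where D(n) = (r+n)(r+n-1) + (7/20)(r+n) + (-21/20).
  a_n = [2 a_{n-1} + 1 a_{n-2}] / D(n).
Since the indicial polynomial factors as (r - r_1)(r - r_2), D(n) = (r_1 + n - r_1)(r_1 + n - r_2) = n(n + 43/20).
Evaluating step by step (a_0 = 1):
  n = 1: D(1) = 1(1 + 43/20) = 63/20; numerator = 2(1) = 2; a_1 = (2)/(63/20) = 40/63
  n = 2: D(2) = 2(2 + 43/20) = 83/10; numerator = 2(40/63) + 1(1) = 143/63; a_2 = (143/63)/(83/10) = 1430/5229
  n = 3: D(3) = 3(3 + 43/20) = 309/20; numerator = 2(1430/5229) + 1(40/63) = 2060/1743; a_3 = (2060/1743)/(309/20) = 400/5229
  n = 4: D(4) = 4(4 + 43/20) = 123/5; numerator = 2(400/5229) + 1(1430/5229) = 2230/5229; a_4 = (2230/5229)/(123/5) = 11150/643167
  n = 5: D(5) = 5(5 + 43/20) = 143/4; numerator = 2(11150/643167) + 1(400/5229) = 71500/643167; a_5 = (71500/643167)/(143/4) = 2000/643167

r = 7/5; a_0 = 1; a_1 = 40/63; a_2 = 1430/5229; a_3 = 400/5229; a_4 = 11150/643167; a_5 = 2000/643167


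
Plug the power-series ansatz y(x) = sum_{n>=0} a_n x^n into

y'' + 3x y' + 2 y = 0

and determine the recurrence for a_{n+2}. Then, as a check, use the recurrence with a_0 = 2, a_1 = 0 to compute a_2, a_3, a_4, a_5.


Substitute y = sum_n a_n x^n.
y''(x) has coefficient (n+2)(n+1) a_{n+2} at x^n;
3 x y'(x) has coefficient 3 n a_n at x^n (shift);
2 y(x) has coefficient 2 a_n at x^n.
Matching x^n: (n+2)(n+1) a_{n+2} + (3n + 2) a_n = 0.
Thus a_{n+2} = (-3n - 2) / ((n+1)(n+2)) * a_n.

Check with a_0 = 2, a_1 = 0 (apply the recurrence for n = 0, 1, 2, 3): a_0 = 2, a_1 = 0, a_2 = -2, a_3 = 0, a_4 = 4/3, a_5 = 0.

a_(n+2) = (-3n - 2) / ((n+1)(n+2)) * a_n; check: a_0 = 2, a_1 = 0, a_2 = -2, a_3 = 0, a_4 = 4/3, a_5 = 0


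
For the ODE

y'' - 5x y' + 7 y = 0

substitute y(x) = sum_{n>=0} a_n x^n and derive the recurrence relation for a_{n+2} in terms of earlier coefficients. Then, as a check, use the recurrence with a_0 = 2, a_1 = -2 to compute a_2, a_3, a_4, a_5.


Substitute y = sum_n a_n x^n.
y''(x) has coefficient (n+2)(n+1) a_{n+2} at x^n;
-5 x y'(x) has coefficient -5 n a_n at x^n (shift);
7 y(x) has coefficient 7 a_n at x^n.
Matching x^n: (n+2)(n+1) a_{n+2} + (-5n + 7) a_n = 0.
Thus a_{n+2} = (5n - 7) / ((n+1)(n+2)) * a_n.

Check with a_0 = 2, a_1 = -2 (apply the recurrence for n = 0, 1, 2, 3): a_0 = 2, a_1 = -2, a_2 = -7, a_3 = 2/3, a_4 = -7/4, a_5 = 4/15.

a_(n+2) = (5n - 7) / ((n+1)(n+2)) * a_n; check: a_0 = 2, a_1 = -2, a_2 = -7, a_3 = 2/3, a_4 = -7/4, a_5 = 4/15


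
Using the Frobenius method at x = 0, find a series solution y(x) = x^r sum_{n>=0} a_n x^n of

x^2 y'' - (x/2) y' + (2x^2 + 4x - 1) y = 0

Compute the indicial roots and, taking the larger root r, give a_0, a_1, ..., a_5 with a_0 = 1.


Write in Frobenius form y'' + (p(x)/x) y' + (q(x)/x^2) y = 0:
  p(x) = -1/2,  q(x) = 2x^2 + 4x - 1.
Indicial equation: r(r-1) + (-1/2) r + (-1) = 0 -> roots r_1 = 2, r_2 = -1/2.
Take r = r_1 = 2. Let y(x) = x^r sum_{n>=0} a_n x^n with a_0 = 1.
Substitute y = x^r sum a_n x^n and match x^{r+n}. The recurrence is
  D(n) a_n + 4 a_{n-1} + 2 a_{n-2} = 0,  where D(n) = (r+n)(r+n-1) + (-1/2)(r+n) + (-1).
  a_n = [-4 a_{n-1} - 2 a_{n-2}] / D(n).
Since the indicial polynomial factors as (r - r_1)(r - r_2), D(n) = (r_1 + n - r_1)(r_1 + n - r_2) = n(n + 5/2).
Evaluating step by step (a_0 = 1):
  n = 1: D(1) = 1(1 + 5/2) = 7/2; numerator = -4(1) = -4; a_1 = (-4)/(7/2) = -8/7
  n = 2: D(2) = 2(2 + 5/2) = 9; numerator = -4(-8/7) - 2(1) = 18/7; a_2 = (18/7)/(9) = 2/7
  n = 3: D(3) = 3(3 + 5/2) = 33/2; numerator = -4(2/7) - 2(-8/7) = 8/7; a_3 = (8/7)/(33/2) = 16/231
  n = 4: D(4) = 4(4 + 5/2) = 26; numerator = -4(16/231) - 2(2/7) = -28/33; a_4 = (-28/33)/(26) = -14/429
  n = 5: D(5) = 5(5 + 5/2) = 75/2; numerator = -4(-14/429) - 2(16/231) = -8/1001; a_5 = (-8/1001)/(75/2) = -16/75075

r = 2; a_0 = 1; a_1 = -8/7; a_2 = 2/7; a_3 = 16/231; a_4 = -14/429; a_5 = -16/75075


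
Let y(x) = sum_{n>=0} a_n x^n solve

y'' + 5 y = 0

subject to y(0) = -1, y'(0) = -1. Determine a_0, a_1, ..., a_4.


Ansatz: y(x) = sum_{n>=0} a_n x^n, so y'(x) = sum_{n>=1} n a_n x^(n-1) and y''(x) = sum_{n>=2} n(n-1) a_n x^(n-2).
Substitute into P(x) y'' + Q(x) y' + R(x) y = 0 with P(x) = 1, Q(x) = 0, R(x) = 5, and match powers of x.
Initial conditions: a_0 = -1, a_1 = -1.
Setting the coefficient of each power of x to zero and solving order by order (substituting the coefficients already found):
  x^0: 2 a_2 + 5 a_0 = 0  ->  2 a_2 = -5 a_0 = 5  ->  a_2 = 5/2
  x^1: 6 a_3 + 5 a_1 = 0  ->  6 a_3 = -5 a_1 = 5  ->  a_3 = 5/6
  x^2: 12 a_4 + 5 a_2 = 0  ->  12 a_4 = -5 a_2 = -25/2  ->  a_4 = -25/24
Truncated series: y(x) = -1 - x + (5/2) x^2 + (5/6) x^3 - (25/24) x^4 + O(x^5).

a_0 = -1; a_1 = -1; a_2 = 5/2; a_3 = 5/6; a_4 = -25/24


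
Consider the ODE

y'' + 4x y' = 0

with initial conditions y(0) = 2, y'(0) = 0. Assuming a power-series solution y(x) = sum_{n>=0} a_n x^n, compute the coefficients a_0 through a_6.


Ansatz: y(x) = sum_{n>=0} a_n x^n, so y'(x) = sum_{n>=1} n a_n x^(n-1) and y''(x) = sum_{n>=2} n(n-1) a_n x^(n-2).
Substitute into P(x) y'' + Q(x) y' + R(x) y = 0 with P(x) = 1, Q(x) = 4x, R(x) = 0, and match powers of x.
Initial conditions: a_0 = 2, a_1 = 0.
Setting the coefficient of each power of x to zero and solving order by order (substituting the coefficients already found):
  x^0: 2 a_2 = 0  ->  a_2 = 0
  x^1: 6 a_3 + 4 a_1 = 0  ->  6 a_3 = -4 a_1 = 0  ->  a_3 = 0
  x^2: 12 a_4 + 8 a_2 = 0  ->  12 a_4 = -8 a_2 = 0  ->  a_4 = 0
  x^3: 20 a_5 + 12 a_3 = 0  ->  20 a_5 = -12 a_3 = 0  ->  a_5 = 0
  x^4: 30 a_6 + 16 a_4 = 0  ->  30 a_6 = -16 a_4 = 0  ->  a_6 = 0
Truncated series: y(x) = 2 + O(x^7).

a_0 = 2; a_1 = 0; a_2 = 0; a_3 = 0; a_4 = 0; a_5 = 0; a_6 = 0


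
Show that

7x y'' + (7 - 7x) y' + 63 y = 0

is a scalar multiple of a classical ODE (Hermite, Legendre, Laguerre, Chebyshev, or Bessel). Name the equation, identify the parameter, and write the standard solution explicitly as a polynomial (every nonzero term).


All three coefficients share the factor 7; dividing through by 7 gives  x y'' + (1 - x) y' + 9 y = 0.
This matches the Laguerre equation x y'' + (1 - x) y' + n y = 0 with n = 9; the polynomial solution is L_9(x).
With y = sum_k a_k x^k, matching x^k gives (k+1)k a_{k+1} + (k+1) a_{k+1} - k a_k + n a_k = 0, i.e. (k+1)^2 a_{k+1} = (k - n) a_k = (k - 9) a_k. The right side vanishes at k = 9, so the series terminates at degree 9.
Standard normalization L_n(0) = 1 gives a_0 = 1. Work upward with a_{k+1} = (k - 9) a_k / (k+1)^2:
  a_1 = (0 - 9)(1) / 1^2 = -9/1 = -9
  a_2 = (1 - 9)(-9) / 2^2 = 72/4 = 18
  a_3 = (2 - 9)(18) / 3^2 = -126/9 = -14
  a_4 = (3 - 9)(-14) / 4^2 = 84/16 = 21/4
  a_5 = (4 - 9)(21/4) / 5^2 = (-105/4)/25 = -21/20
  a_6 = (5 - 9)(-21/20) / 6^2 = (21/5)/36 = 7/60
  a_7 = (6 - 9)(7/60) / 7^2 = (-7/20)/49 = -1/140
  a_8 = (7 - 9)(-1/140) / 8^2 = (1/70)/64 = 1/4480
  a_9 = (8 - 9)(1/4480) / 9^2 = (-1/4480)/81 = -1/362880
Hence L_9(x) = -x^9/362880 + x^8/4480 - x^7/140 + 7 x^6/60 - 21 x^5/20 + 21 x^4/4 - 14 x^3 + 18 x^2 - 9 x + 1.

L_9(x); series = -x^9/362880 + x^8/4480 - x^7/140 + 7 x^6/60 - 21 x^5/20 + 21 x^4/4 - 14 x^3 + 18 x^2 - 9 x + 1


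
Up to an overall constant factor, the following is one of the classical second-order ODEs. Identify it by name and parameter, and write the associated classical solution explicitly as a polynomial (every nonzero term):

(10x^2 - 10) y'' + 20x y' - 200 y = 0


All three coefficients share the factor -10; dividing through by -10 gives  (1 - x^2) y'' - 2x y' + 20 y = 0.
This matches the Legendre equation (1 - x^2) y'' - 2x y' + n(n+1) y = 0 (note the -2x y' term) with n(n+1) = 20, so n = 4; the polynomial solution is P_4(x).
With y = sum_k a_k x^k, matching x^k gives (k+2)(k+1) a_{k+2} = [k(k+1) - n(n+1)] a_k = (k - 4)(k + 5) a_k. The right side vanishes at k = 4, so the series with the parity of 4 terminates at degree 4.
Standard normalization (P_n(1) = 1): leading coefficient (2n)!/(2^n (n!)^2) = 40320/(16*576) = 35/8, so a_4 = 35/8. Work downward with a_k = (k+1)(k+2) a_{k+2} / ((k - 4)(k + 5)):
  a_2 = (3)(4)(35/8) / ((2 - 4)(2 + 5)) = (105/2)/(-14) = -15/4
  a_0 = (1)(2)(-15/4) / ((0 - 4)(0 + 5)) = (-15/2)/(-20) = 3/8
Hence P_4(x) = 35 x^4/8 - 15 x^2/4 + 3/8.

P_4(x); series = 35 x^4/8 - 15 x^2/4 + 3/8
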